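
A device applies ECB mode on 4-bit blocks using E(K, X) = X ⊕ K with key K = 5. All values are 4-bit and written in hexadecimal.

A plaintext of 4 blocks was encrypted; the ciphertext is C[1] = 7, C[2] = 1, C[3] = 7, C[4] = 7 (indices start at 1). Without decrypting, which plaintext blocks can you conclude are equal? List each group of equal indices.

ECB encrypts each block independently with the same key, so equal ciphertext blocks imply equal plaintext blocks.
C[1] = C[3] = C[4] = 7, so P[1] = P[3] = P[4].

P[1] = P[3] = P[4]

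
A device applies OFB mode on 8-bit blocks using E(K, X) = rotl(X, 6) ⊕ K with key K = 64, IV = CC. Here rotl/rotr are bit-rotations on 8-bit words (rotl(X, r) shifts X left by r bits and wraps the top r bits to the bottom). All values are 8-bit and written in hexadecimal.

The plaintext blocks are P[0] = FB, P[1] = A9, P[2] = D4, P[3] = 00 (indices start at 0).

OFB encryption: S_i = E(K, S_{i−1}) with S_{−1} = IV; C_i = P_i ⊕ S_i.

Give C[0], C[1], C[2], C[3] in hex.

C[0] = AC, C[1] = 18, C[2] = DC, C[3] = 66

C[0]: S = E(K, CC) = 57; FB ⊕ 57 = AC.
C[1]: S = E(K, 57) = B1; A9 ⊕ B1 = 18.
C[2]: S = E(K, B1) = 08; D4 ⊕ 08 = DC.
C[3]: S = E(K, 08) = 66; 00 ⊕ 66 = 66.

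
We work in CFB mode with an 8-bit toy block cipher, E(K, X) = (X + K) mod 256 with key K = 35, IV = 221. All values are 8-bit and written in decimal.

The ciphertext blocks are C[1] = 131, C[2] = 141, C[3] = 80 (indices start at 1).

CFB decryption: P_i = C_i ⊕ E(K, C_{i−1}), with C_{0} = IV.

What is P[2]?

P[2]: E(K, 131) = 166; 141 ⊕ 166 = 43.

P[2] = 43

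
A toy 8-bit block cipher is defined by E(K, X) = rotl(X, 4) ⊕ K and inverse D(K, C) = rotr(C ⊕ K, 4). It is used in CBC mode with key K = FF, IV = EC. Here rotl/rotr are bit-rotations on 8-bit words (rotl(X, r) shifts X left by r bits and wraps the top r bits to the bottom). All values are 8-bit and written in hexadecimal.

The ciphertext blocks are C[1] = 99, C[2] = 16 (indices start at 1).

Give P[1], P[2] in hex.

P[1] = 8A, P[2] = 07

CBC decryption: P_i = D(K, C_i) ⊕ C_{i−1}, with C_{0} = IV.
P[1]: D(K, 99) = 66; 66 ⊕ EC = 8A.
P[2]: D(K, 16) = 9E; 9E ⊕ 99 = 07.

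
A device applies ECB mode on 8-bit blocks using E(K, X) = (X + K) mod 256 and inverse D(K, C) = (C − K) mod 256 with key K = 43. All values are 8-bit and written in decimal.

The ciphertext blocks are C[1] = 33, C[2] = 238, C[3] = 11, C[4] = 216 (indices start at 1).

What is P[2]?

ECB decryption: P_i = D(K, C_i).
P[2]: D(K, 238) = 195.

P[2] = 195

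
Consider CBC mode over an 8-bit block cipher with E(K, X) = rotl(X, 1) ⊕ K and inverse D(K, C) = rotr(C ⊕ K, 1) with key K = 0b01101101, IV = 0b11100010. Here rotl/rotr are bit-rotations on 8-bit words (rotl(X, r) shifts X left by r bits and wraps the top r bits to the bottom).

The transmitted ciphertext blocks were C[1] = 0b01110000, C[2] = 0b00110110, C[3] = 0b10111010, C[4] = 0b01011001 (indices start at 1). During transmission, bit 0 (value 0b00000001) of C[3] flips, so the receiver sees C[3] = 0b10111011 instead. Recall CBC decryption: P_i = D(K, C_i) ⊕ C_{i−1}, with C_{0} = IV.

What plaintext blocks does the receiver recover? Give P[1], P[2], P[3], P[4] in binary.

P[1] = 0b01101100, P[2] = 0b11011101, P[3] = 0b01011101, P[4] = 0b10100001

Only C[3] changed, to 0b10111011. In CBC, a change in C_i garbles P_i and flips the same bit in P_{i+1}. Decrypting the received ciphertext:
P[1]: D(K, 0b01110000) = 0b10001110; 0b10001110 ⊕ 0b11100010 = 0b01101100.
P[2]: D(K, 0b00110110) = 0b10101101; 0b10101101 ⊕ 0b01110000 = 0b11011101.
P[3]: D(K, 0b10111011) = 0b01101011; 0b01101011 ⊕ 0b00110110 = 0b01011101.
P[4]: D(K, 0b01011001) = 0b00011010; 0b00011010 ⊕ 0b10111011 = 0b10100001.
Blocks that differ from the original plaintext: P[3], P[4].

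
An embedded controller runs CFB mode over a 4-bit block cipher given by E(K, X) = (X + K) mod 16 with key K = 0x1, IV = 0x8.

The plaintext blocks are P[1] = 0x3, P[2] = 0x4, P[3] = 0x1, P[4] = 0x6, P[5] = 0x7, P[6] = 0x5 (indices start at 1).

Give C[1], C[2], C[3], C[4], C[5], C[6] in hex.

C[1] = 0xA, C[2] = 0xF, C[3] = 0x1, C[4] = 0x4, C[5] = 0x2, C[6] = 0x6

CFB encryption: C_i = P_i ⊕ E(K, C_{i−1}), with C_{0} = IV.
C[1]: E(K, 0x8) = 0x9; 0x3 ⊕ 0x9 = 0xA.
C[2]: E(K, 0xA) = 0xB; 0x4 ⊕ 0xB = 0xF.
C[3]: E(K, 0xF) = 0x0; 0x1 ⊕ 0x0 = 0x1.
C[4]: E(K, 0x1) = 0x2; 0x6 ⊕ 0x2 = 0x4.
C[5]: E(K, 0x4) = 0x5; 0x7 ⊕ 0x5 = 0x2.
C[6]: E(K, 0x2) = 0x3; 0x5 ⊕ 0x3 = 0x6.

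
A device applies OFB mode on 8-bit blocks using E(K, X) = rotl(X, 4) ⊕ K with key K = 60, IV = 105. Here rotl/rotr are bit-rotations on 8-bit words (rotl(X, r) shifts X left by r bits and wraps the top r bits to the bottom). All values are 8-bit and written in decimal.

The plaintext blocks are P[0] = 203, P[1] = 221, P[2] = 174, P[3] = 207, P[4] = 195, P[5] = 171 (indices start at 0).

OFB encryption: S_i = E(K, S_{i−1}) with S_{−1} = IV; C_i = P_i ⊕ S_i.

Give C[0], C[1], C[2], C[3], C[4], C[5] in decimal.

C[0]: S = E(K, 105) = 170; 203 ⊕ 170 = 97.
C[1]: S = E(K, 170) = 150; 221 ⊕ 150 = 75.
C[2]: S = E(K, 150) = 85; 174 ⊕ 85 = 251.
C[3]: S = E(K, 85) = 105; 207 ⊕ 105 = 166.
C[4]: S = E(K, 105) = 170; 195 ⊕ 170 = 105.
C[5]: S = E(K, 170) = 150; 171 ⊕ 150 = 61.

C[0] = 97, C[1] = 75, C[2] = 251, C[3] = 166, C[4] = 105, C[5] = 61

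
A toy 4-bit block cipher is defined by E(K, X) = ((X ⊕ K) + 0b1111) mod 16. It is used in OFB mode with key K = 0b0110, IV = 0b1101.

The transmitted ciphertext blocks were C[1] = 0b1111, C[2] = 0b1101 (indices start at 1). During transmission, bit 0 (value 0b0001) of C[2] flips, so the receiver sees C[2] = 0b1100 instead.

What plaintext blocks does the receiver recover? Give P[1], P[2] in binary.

OFB decryption: S_i = E(K, S_{i−1}) with S_{0} = IV; P_i = C_i ⊕ S_i.
Only C[2] changed, to 0b1100. In OFB, a change in C_i flips the same bit in P_i only; the keystream is unaffected. Decrypting the received ciphertext:
P[1]: S = E(K, 0b1101) = 0b1010; 0b1111 ⊕ 0b1010 = 0b0101.
P[2]: S = E(K, 0b1010) = 0b1011; 0b1100 ⊕ 0b1011 = 0b0111.
Blocks that differ from the original plaintext: P[2].

P[1] = 0b0101, P[2] = 0b0111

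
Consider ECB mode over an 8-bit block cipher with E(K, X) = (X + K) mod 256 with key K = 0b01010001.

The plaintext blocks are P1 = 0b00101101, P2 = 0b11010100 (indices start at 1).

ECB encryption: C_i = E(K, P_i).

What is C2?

C2 = 0b00100101

C2: E(K, 0b11010100) = 0b00100101.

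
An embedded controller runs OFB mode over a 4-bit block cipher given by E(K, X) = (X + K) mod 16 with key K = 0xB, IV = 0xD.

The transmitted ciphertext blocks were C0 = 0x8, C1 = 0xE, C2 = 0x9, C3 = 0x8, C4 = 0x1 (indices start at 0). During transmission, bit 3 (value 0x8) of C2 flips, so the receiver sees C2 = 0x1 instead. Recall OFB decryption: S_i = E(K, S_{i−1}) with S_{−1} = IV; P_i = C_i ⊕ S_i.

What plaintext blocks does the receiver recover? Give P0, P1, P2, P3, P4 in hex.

P0 = 0x0, P1 = 0xD, P2 = 0xF, P3 = 0x1, P4 = 0x5

Only C2 changed, to 0x1. In OFB, a change in C_i flips the same bit in P_i only; the keystream is unaffected. Decrypting the received ciphertext:
P0: S = E(K, 0xD) = 0x8; 0x8 ⊕ 0x8 = 0x0.
P1: S = E(K, 0x8) = 0x3; 0xE ⊕ 0x3 = 0xD.
P2: S = E(K, 0x3) = 0xE; 0x1 ⊕ 0xE = 0xF.
P3: S = E(K, 0xE) = 0x9; 0x8 ⊕ 0x9 = 0x1.
P4: S = E(K, 0x9) = 0x4; 0x1 ⊕ 0x4 = 0x5.
Blocks that differ from the original plaintext: P2.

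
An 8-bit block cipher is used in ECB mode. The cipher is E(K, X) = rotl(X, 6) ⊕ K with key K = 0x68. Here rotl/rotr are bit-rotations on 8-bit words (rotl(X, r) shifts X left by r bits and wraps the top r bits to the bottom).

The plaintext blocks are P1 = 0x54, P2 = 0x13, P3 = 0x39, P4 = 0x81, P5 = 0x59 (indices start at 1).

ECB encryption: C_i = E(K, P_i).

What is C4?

C4 = 0x08

C4: E(K, 0x81) = 0x08.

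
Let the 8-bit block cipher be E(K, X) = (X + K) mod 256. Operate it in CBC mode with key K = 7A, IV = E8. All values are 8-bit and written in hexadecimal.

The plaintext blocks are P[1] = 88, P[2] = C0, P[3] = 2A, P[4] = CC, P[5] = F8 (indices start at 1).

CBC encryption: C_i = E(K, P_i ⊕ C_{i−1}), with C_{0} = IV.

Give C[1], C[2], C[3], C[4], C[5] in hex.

C[1] = DA, C[2] = 94, C[3] = 38, C[4] = 6E, C[5] = 10

C[1]: P[1] ⊕ E8 = 60; E(K, 60) = DA.
C[2]: P[2] ⊕ DA = 1A; E(K, 1A) = 94.
C[3]: P[3] ⊕ 94 = BE; E(K, BE) = 38.
C[4]: P[4] ⊕ 38 = F4; E(K, F4) = 6E.
C[5]: P[5] ⊕ 6E = 96; E(K, 96) = 10.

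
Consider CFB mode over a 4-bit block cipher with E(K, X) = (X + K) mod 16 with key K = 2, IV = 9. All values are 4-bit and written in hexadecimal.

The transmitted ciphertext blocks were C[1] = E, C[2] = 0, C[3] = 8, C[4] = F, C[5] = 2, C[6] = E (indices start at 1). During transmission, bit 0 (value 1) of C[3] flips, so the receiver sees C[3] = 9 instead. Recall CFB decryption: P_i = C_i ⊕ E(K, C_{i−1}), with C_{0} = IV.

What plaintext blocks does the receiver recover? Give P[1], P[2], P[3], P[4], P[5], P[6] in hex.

Only C[3] changed, to 9. In CFB, a change in C_i flips the same bit in P_i and garbles P_{i+1}. Decrypting the received ciphertext:
P[1]: E(K, 9) = B; E ⊕ B = 5.
P[2]: E(K, E) = 0; 0 ⊕ 0 = 0.
P[3]: E(K, 0) = 2; 9 ⊕ 2 = B.
P[4]: E(K, 9) = B; F ⊕ B = 4.
P[5]: E(K, F) = 1; 2 ⊕ 1 = 3.
P[6]: E(K, 2) = 4; E ⊕ 4 = A.
Blocks that differ from the original plaintext: P[3], P[4].

P[1] = 5, P[2] = 0, P[3] = B, P[4] = 4, P[5] = 3, P[6] = A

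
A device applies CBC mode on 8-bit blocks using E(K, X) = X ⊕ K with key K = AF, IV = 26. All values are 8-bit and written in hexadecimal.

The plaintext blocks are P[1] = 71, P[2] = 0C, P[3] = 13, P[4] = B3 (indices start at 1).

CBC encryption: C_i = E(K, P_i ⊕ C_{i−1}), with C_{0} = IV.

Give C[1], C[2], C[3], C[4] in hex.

C[1] = F8, C[2] = 5B, C[3] = E7, C[4] = FB

C[1]: P[1] ⊕ 26 = 57; E(K, 57) = F8.
C[2]: P[2] ⊕ F8 = F4; E(K, F4) = 5B.
C[3]: P[3] ⊕ 5B = 48; E(K, 48) = E7.
C[4]: P[4] ⊕ E7 = 54; E(K, 54) = FB.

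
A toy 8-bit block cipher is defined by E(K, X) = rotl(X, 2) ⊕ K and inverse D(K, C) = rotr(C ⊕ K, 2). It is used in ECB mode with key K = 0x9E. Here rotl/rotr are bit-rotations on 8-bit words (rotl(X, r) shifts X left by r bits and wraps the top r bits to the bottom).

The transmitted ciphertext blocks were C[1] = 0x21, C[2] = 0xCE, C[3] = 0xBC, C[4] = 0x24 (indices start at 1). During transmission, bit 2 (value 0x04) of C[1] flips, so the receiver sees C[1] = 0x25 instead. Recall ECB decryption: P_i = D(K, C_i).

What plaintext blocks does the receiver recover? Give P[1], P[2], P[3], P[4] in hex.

P[1] = 0xEE, P[2] = 0x14, P[3] = 0x88, P[4] = 0xAE

Only C[1] changed, to 0x25. In ECB, a change in C_i affects only P_i. Decrypting the received ciphertext:
P[1]: D(K, 0x25) = 0xEE.
P[2]: D(K, 0xCE) = 0x14.
P[3]: D(K, 0xBC) = 0x88.
P[4]: D(K, 0x24) = 0xAE.
Blocks that differ from the original plaintext: P[1].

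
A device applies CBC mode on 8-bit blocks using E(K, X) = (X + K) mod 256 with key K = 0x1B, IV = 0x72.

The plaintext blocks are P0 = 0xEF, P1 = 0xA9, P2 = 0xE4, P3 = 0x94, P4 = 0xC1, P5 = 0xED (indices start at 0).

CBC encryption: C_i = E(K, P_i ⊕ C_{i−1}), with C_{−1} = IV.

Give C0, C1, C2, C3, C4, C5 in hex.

C0: P0 ⊕ 0x72 = 0x9D; E(K, 0x9D) = 0xB8.
C1: P1 ⊕ 0xB8 = 0x11; E(K, 0x11) = 0x2C.
C2: P2 ⊕ 0x2C = 0xC8; E(K, 0xC8) = 0xE3.
C3: P3 ⊕ 0xE3 = 0x77; E(K, 0x77) = 0x92.
C4: P4 ⊕ 0x92 = 0x53; E(K, 0x53) = 0x6E.
C5: P5 ⊕ 0x6E = 0x83; E(K, 0x83) = 0x9E.

C0 = 0xB8, C1 = 0x2C, C2 = 0xE3, C3 = 0x92, C4 = 0x6E, C5 = 0x9E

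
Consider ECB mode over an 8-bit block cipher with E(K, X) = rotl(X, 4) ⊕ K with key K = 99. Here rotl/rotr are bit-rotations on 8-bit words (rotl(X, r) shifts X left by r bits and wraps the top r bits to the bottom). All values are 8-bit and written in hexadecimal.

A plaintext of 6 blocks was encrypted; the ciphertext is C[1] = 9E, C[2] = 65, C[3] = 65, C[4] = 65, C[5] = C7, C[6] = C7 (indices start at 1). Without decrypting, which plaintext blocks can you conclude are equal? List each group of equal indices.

P[2] = P[3] = P[4]; P[5] = P[6]

ECB encrypts each block independently with the same key, so equal ciphertext blocks imply equal plaintext blocks.
C[2] = C[3] = C[4] = 65, so P[2] = P[3] = P[4].
C[5] = C[6] = C7, so P[5] = P[6].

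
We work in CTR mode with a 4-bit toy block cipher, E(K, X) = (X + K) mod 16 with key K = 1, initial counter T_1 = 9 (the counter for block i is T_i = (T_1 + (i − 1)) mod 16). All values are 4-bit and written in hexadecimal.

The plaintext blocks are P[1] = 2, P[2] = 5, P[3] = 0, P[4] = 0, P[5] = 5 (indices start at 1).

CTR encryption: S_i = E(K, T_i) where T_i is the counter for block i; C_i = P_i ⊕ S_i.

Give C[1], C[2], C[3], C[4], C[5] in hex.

C[1]: T = 9, S = E(K, T) = A; 2 ⊕ A = 8.
C[2]: T = A, S = E(K, T) = B; 5 ⊕ B = E.
C[3]: T = B, S = E(K, T) = C; 0 ⊕ C = C.
C[4]: T = C, S = E(K, T) = D; 0 ⊕ D = D.
C[5]: T = D, S = E(K, T) = E; 5 ⊕ E = B.

C[1] = 8, C[2] = E, C[3] = C, C[4] = D, C[5] = B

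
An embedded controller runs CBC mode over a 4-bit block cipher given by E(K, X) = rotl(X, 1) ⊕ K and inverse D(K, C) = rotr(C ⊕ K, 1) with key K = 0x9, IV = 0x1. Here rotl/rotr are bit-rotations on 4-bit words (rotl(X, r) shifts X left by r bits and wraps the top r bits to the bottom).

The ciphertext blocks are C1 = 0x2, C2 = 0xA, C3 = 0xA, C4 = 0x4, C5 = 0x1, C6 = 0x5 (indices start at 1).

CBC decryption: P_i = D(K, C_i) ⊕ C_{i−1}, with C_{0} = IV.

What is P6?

P6: D(K, 0x5) = 0x6; 0x6 ⊕ 0x1 = 0x7.

P6 = 0x7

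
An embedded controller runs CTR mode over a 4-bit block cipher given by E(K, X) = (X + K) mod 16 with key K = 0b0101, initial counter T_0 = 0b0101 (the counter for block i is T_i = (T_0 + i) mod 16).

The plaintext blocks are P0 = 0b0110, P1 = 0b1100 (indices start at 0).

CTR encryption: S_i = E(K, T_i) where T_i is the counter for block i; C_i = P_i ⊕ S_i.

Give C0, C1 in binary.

C0 = 0b1100, C1 = 0b0111

C0: T = 0b0101, S = E(K, T) = 0b1010; 0b0110 ⊕ 0b1010 = 0b1100.
C1: T = 0b0110, S = E(K, T) = 0b1011; 0b1100 ⊕ 0b1011 = 0b0111.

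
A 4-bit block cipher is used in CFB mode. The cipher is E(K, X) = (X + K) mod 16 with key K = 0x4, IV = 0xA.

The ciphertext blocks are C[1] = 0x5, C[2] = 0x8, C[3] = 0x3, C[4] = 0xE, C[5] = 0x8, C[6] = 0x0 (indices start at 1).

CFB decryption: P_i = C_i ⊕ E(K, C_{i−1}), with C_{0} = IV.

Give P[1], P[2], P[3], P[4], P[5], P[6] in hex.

P[1]: E(K, 0xA) = 0xE; 0x5 ⊕ 0xE = 0xB.
P[2]: E(K, 0x5) = 0x9; 0x8 ⊕ 0x9 = 0x1.
P[3]: E(K, 0x8) = 0xC; 0x3 ⊕ 0xC = 0xF.
P[4]: E(K, 0x3) = 0x7; 0xE ⊕ 0x7 = 0x9.
P[5]: E(K, 0xE) = 0x2; 0x8 ⊕ 0x2 = 0xA.
P[6]: E(K, 0x8) = 0xC; 0x0 ⊕ 0xC = 0xC.

P[1] = 0xB, P[2] = 0x1, P[3] = 0xF, P[4] = 0x9, P[5] = 0xA, P[6] = 0xC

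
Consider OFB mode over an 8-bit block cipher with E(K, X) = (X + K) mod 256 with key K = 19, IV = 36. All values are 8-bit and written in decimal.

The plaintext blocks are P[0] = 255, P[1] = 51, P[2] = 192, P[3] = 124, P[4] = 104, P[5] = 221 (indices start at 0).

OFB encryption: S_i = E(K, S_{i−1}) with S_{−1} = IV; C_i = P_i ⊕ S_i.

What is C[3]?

C[3] = 12

C[0]: S = E(K, 36) = 55; 255 ⊕ 55 = 200.
C[1]: S = E(K, 55) = 74; 51 ⊕ 74 = 121.
C[2]: S = E(K, 74) = 93; 192 ⊕ 93 = 157.
C[3]: S = E(K, 93) = 112; 124 ⊕ 112 = 12.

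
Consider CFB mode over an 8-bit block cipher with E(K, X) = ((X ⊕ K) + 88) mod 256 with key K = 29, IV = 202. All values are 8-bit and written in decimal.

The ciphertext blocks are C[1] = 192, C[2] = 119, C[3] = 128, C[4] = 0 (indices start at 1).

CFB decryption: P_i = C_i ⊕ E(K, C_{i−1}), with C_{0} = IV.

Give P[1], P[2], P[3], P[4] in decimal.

P[1] = 239, P[2] = 66, P[3] = 66, P[4] = 245

P[1]: E(K, 202) = 47; 192 ⊕ 47 = 239.
P[2]: E(K, 192) = 53; 119 ⊕ 53 = 66.
P[3]: E(K, 119) = 194; 128 ⊕ 194 = 66.
P[4]: E(K, 128) = 245; 0 ⊕ 245 = 245.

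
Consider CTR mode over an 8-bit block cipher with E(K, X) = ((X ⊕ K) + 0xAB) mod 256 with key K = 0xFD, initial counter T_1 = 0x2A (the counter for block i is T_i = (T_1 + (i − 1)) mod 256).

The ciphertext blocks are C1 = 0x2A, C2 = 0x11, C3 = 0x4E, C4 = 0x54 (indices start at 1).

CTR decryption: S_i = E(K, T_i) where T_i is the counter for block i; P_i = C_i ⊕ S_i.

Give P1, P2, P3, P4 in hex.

P1: T = 0x2A, S = E(K, T) = 0x82; 0x2A ⊕ 0x82 = 0xA8.
P2: T = 0x2B, S = E(K, T) = 0x81; 0x11 ⊕ 0x81 = 0x90.
P3: T = 0x2C, S = E(K, T) = 0x7C; 0x4E ⊕ 0x7C = 0x32.
P4: T = 0x2D, S = E(K, T) = 0x7B; 0x54 ⊕ 0x7B = 0x2F.

P1 = 0xA8, P2 = 0x90, P3 = 0x32, P4 = 0x2F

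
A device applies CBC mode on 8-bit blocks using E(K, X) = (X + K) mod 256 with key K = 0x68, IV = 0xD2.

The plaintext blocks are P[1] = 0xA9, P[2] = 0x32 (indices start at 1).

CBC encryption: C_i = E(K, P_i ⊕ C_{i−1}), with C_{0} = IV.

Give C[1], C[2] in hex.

C[1] = 0xE3, C[2] = 0x39

C[1]: P[1] ⊕ 0xD2 = 0x7B; E(K, 0x7B) = 0xE3.
C[2]: P[2] ⊕ 0xE3 = 0xD1; E(K, 0xD1) = 0x39.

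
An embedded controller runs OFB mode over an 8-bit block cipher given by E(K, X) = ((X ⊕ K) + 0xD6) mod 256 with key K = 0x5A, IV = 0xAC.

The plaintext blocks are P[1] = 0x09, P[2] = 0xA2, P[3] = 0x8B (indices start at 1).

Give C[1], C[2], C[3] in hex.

C[1] = 0xC5, C[2] = 0xCE, C[3] = 0x87

OFB encryption: S_i = E(K, S_{i−1}) with S_{0} = IV; C_i = P_i ⊕ S_i.
C[1]: S = E(K, 0xAC) = 0xCC; 0x09 ⊕ 0xCC = 0xC5.
C[2]: S = E(K, 0xCC) = 0x6C; 0xA2 ⊕ 0x6C = 0xCE.
C[3]: S = E(K, 0x6C) = 0x0C; 0x8B ⊕ 0x0C = 0x87.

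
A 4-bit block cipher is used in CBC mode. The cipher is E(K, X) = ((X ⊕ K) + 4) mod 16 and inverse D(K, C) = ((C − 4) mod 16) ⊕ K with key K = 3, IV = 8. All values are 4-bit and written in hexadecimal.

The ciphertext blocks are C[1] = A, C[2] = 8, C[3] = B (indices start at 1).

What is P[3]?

CBC decryption: P_i = D(K, C_i) ⊕ C_{i−1}, with C_{0} = IV.
P[3]: D(K, B) = 4; 4 ⊕ 8 = C.

P[3] = C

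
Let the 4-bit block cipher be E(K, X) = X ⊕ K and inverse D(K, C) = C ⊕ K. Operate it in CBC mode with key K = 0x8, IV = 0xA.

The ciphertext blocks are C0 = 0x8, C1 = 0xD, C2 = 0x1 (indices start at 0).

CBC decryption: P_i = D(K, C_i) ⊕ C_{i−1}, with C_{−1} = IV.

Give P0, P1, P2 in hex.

P0 = 0xA, P1 = 0xD, P2 = 0x4

P0: D(K, 0x8) = 0x0; 0x0 ⊕ 0xA = 0xA.
P1: D(K, 0xD) = 0x5; 0x5 ⊕ 0x8 = 0xD.
P2: D(K, 0x1) = 0x9; 0x9 ⊕ 0xD = 0x4.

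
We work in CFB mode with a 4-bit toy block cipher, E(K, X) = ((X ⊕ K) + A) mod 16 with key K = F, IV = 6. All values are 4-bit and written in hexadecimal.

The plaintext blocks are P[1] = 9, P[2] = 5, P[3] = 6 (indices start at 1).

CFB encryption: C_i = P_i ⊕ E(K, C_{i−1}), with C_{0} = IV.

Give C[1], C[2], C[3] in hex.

C[1] = A, C[2] = A, C[3] = 9

C[1]: E(K, 6) = 3; 9 ⊕ 3 = A.
C[2]: E(K, A) = F; 5 ⊕ F = A.
C[3]: E(K, A) = F; 6 ⊕ F = 9.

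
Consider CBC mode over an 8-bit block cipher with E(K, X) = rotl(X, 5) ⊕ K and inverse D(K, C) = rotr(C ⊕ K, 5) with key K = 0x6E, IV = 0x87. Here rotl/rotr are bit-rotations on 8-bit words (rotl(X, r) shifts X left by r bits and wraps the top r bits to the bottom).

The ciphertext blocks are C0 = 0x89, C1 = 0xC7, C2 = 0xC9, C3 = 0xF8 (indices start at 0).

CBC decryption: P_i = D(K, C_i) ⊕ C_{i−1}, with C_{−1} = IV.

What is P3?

P3: D(K, 0xF8) = 0xB4; 0xB4 ⊕ 0xC9 = 0x7D.

P3 = 0x7D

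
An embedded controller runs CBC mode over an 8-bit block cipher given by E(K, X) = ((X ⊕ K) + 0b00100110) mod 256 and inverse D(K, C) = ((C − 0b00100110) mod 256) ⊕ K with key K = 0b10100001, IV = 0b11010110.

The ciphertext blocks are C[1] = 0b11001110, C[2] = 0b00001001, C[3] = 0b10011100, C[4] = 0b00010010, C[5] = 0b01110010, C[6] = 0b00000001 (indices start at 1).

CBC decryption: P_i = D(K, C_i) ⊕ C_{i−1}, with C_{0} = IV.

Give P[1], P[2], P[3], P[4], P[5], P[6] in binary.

P[1] = 0b11011111, P[2] = 0b10001100, P[3] = 0b11011110, P[4] = 0b11010001, P[5] = 0b11111111, P[6] = 0b00001000

P[1]: D(K, 0b11001110) = 0b00001001; 0b00001001 ⊕ 0b11010110 = 0b11011111.
P[2]: D(K, 0b00001001) = 0b01000010; 0b01000010 ⊕ 0b11001110 = 0b10001100.
P[3]: D(K, 0b10011100) = 0b11010111; 0b11010111 ⊕ 0b00001001 = 0b11011110.
P[4]: D(K, 0b00010010) = 0b01001101; 0b01001101 ⊕ 0b10011100 = 0b11010001.
P[5]: D(K, 0b01110010) = 0b11101101; 0b11101101 ⊕ 0b00010010 = 0b11111111.
P[6]: D(K, 0b00000001) = 0b01111010; 0b01111010 ⊕ 0b01110010 = 0b00001000.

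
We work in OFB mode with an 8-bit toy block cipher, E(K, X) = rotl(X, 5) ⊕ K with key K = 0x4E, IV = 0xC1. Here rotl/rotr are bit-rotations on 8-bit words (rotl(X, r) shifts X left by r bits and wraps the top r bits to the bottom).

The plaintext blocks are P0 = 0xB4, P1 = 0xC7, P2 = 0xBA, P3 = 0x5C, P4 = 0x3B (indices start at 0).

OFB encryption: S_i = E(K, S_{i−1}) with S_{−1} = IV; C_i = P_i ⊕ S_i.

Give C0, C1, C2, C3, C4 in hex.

C0 = 0xC2, C1 = 0x47, C2 = 0xE4, C3 = 0xD9, C4 = 0xC5

C0: S = E(K, 0xC1) = 0x76; 0xB4 ⊕ 0x76 = 0xC2.
C1: S = E(K, 0x76) = 0x80; 0xC7 ⊕ 0x80 = 0x47.
C2: S = E(K, 0x80) = 0x5E; 0xBA ⊕ 0x5E = 0xE4.
C3: S = E(K, 0x5E) = 0x85; 0x5C ⊕ 0x85 = 0xD9.
C4: S = E(K, 0x85) = 0xFE; 0x3B ⊕ 0xFE = 0xC5.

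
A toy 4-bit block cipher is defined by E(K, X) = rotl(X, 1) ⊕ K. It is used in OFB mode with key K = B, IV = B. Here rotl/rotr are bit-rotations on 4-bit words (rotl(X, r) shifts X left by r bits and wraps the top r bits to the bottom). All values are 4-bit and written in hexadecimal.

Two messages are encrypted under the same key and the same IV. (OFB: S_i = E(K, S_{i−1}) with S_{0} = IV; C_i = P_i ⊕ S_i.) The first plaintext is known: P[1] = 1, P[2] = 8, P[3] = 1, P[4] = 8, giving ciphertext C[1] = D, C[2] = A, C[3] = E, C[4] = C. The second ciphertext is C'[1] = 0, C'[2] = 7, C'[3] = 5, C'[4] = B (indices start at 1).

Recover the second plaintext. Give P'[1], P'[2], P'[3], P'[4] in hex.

In OFB with a reused IV, both messages share the same keystream S_i, so C_i ⊕ C'_i = P_i ⊕ P'_i and thus P'_i = P_i ⊕ C_i ⊕ C'_i.
P'[1]: 1 ⊕ D ⊕ 0 = C.
P'[2]: 8 ⊕ A ⊕ 7 = 5.
P'[3]: 1 ⊕ E ⊕ 5 = A.
P'[4]: 8 ⊕ C ⊕ B = F.

P'[1] = C, P'[2] = 5, P'[3] = A, P'[4] = F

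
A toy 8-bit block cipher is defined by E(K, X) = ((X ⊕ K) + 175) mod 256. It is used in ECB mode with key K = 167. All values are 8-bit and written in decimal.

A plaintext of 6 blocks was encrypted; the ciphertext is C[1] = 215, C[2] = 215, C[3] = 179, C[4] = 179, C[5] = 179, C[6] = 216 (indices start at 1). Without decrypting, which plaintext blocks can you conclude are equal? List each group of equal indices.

P[1] = P[2]; P[3] = P[4] = P[5]

ECB encrypts each block independently with the same key, so equal ciphertext blocks imply equal plaintext blocks.
C[1] = C[2] = 215, so P[1] = P[2].
C[3] = C[4] = C[5] = 179, so P[3] = P[4] = P[5].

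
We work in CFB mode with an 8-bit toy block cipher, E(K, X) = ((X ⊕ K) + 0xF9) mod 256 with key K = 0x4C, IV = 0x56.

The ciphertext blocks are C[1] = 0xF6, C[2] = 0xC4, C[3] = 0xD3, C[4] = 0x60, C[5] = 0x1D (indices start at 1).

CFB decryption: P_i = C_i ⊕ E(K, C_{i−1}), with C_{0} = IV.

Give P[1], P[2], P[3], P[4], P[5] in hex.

P[1] = 0xE5, P[2] = 0x77, P[3] = 0x52, P[4] = 0xF8, P[5] = 0x38

P[1]: E(K, 0x56) = 0x13; 0xF6 ⊕ 0x13 = 0xE5.
P[2]: E(K, 0xF6) = 0xB3; 0xC4 ⊕ 0xB3 = 0x77.
P[3]: E(K, 0xC4) = 0x81; 0xD3 ⊕ 0x81 = 0x52.
P[4]: E(K, 0xD3) = 0x98; 0x60 ⊕ 0x98 = 0xF8.
P[5]: E(K, 0x60) = 0x25; 0x1D ⊕ 0x25 = 0x38.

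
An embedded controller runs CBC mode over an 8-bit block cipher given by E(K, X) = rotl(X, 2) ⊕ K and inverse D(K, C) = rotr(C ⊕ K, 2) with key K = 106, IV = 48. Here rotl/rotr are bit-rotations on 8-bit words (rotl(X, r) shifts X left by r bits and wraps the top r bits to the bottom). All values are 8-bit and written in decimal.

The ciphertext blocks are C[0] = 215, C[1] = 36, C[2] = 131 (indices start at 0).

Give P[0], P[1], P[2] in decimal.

P[0] = 95, P[1] = 68, P[2] = 94

CBC decryption: P_i = D(K, C_i) ⊕ C_{i−1}, with C_{−1} = IV.
P[0]: D(K, 215) = 111; 111 ⊕ 48 = 95.
P[1]: D(K, 36) = 147; 147 ⊕ 215 = 68.
P[2]: D(K, 131) = 122; 122 ⊕ 36 = 94.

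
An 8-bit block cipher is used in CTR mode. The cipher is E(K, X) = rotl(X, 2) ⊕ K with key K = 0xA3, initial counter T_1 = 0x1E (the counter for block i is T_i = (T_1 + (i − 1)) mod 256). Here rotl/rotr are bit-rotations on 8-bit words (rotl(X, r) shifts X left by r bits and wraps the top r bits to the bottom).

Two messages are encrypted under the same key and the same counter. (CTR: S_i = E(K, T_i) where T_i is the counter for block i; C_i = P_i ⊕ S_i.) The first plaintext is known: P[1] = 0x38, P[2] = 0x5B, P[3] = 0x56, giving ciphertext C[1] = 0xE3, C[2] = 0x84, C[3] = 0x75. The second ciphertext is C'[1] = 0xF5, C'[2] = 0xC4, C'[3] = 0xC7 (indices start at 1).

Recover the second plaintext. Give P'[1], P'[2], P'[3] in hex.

P'[1] = 0x2E, P'[2] = 0x1B, P'[3] = 0xE4

In CTR with a reused counter, both messages share the same keystream S_i, so C_i ⊕ C'_i = P_i ⊕ P'_i and thus P'_i = P_i ⊕ C_i ⊕ C'_i.
P'[1]: 0x38 ⊕ 0xE3 ⊕ 0xF5 = 0x2E.
P'[2]: 0x5B ⊕ 0x84 ⊕ 0xC4 = 0x1B.
P'[3]: 0x56 ⊕ 0x75 ⊕ 0xC7 = 0xE4.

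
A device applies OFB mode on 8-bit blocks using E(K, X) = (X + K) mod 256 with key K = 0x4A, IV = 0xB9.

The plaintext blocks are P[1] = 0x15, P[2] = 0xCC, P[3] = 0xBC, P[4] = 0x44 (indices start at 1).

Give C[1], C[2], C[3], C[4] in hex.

OFB encryption: S_i = E(K, S_{i−1}) with S_{0} = IV; C_i = P_i ⊕ S_i.
C[1]: S = E(K, 0xB9) = 0x03; 0x15 ⊕ 0x03 = 0x16.
C[2]: S = E(K, 0x03) = 0x4D; 0xCC ⊕ 0x4D = 0x81.
C[3]: S = E(K, 0x4D) = 0x97; 0xBC ⊕ 0x97 = 0x2B.
C[4]: S = E(K, 0x97) = 0xE1; 0x44 ⊕ 0xE1 = 0xA5.

C[1] = 0x16, C[2] = 0x81, C[3] = 0x2B, C[4] = 0xA5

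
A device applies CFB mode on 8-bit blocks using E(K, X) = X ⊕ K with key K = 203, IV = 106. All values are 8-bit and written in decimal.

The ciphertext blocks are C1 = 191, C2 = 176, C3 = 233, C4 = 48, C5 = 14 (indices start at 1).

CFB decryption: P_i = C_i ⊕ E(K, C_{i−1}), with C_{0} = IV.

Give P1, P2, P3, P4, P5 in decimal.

P1: E(K, 106) = 161; 191 ⊕ 161 = 30.
P2: E(K, 191) = 116; 176 ⊕ 116 = 196.
P3: E(K, 176) = 123; 233 ⊕ 123 = 146.
P4: E(K, 233) = 34; 48 ⊕ 34 = 18.
P5: E(K, 48) = 251; 14 ⊕ 251 = 245.

P1 = 30, P2 = 196, P3 = 146, P4 = 18, P5 = 245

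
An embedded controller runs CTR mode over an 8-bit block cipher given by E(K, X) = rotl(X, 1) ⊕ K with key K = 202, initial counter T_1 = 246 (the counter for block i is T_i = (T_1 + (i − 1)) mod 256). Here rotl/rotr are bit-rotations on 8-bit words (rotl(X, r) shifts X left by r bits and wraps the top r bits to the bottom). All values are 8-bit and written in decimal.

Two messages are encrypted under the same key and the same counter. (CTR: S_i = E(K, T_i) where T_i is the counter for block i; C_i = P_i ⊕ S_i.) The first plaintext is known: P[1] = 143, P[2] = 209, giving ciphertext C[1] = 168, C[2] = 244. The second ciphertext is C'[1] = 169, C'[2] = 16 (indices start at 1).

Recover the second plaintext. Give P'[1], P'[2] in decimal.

P'[1] = 142, P'[2] = 53

In CTR with a reused counter, both messages share the same keystream S_i, so C_i ⊕ C'_i = P_i ⊕ P'_i and thus P'_i = P_i ⊕ C_i ⊕ C'_i.
P'[1]: 143 ⊕ 168 ⊕ 169 = 142.
P'[2]: 209 ⊕ 244 ⊕ 16 = 53.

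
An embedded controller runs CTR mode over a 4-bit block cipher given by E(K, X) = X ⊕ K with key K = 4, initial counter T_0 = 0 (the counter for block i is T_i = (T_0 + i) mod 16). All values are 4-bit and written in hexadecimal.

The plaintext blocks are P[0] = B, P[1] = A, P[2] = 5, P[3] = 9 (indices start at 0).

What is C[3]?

C[3] = E

CTR encryption: S_i = E(K, T_i) where T_i is the counter for block i; C_i = P_i ⊕ S_i.
C[0]: T = 0, S = E(K, T) = 4; B ⊕ 4 = F.
C[1]: T = 1, S = E(K, T) = 5; A ⊕ 5 = F.
C[2]: T = 2, S = E(K, T) = 6; 5 ⊕ 6 = 3.
C[3]: T = 3, S = E(K, T) = 7; 9 ⊕ 7 = E.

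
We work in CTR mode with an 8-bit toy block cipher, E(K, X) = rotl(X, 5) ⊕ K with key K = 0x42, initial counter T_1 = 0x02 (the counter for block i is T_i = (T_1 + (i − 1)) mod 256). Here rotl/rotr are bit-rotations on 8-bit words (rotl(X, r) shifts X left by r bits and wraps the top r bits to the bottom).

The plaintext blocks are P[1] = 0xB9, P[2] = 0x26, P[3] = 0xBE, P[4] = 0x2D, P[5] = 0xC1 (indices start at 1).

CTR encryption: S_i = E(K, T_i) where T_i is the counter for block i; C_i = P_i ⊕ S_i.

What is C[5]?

C[5] = 0x43

C[1]: T = 0x02, S = E(K, T) = 0x02; 0xB9 ⊕ 0x02 = 0xBB.
C[2]: T = 0x03, S = E(K, T) = 0x22; 0x26 ⊕ 0x22 = 0x04.
C[3]: T = 0x04, S = E(K, T) = 0xC2; 0xBE ⊕ 0xC2 = 0x7C.
C[4]: T = 0x05, S = E(K, T) = 0xE2; 0x2D ⊕ 0xE2 = 0xCF.
C[5]: T = 0x06, S = E(K, T) = 0x82; 0xC1 ⊕ 0x82 = 0x43.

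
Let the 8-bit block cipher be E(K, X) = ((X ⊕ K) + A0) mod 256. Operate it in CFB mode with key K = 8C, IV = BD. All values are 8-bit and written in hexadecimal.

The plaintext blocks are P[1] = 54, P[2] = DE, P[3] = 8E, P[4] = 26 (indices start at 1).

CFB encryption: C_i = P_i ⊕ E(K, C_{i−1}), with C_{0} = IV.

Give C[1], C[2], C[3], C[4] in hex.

C[1] = 85, C[2] = 77, C[3] = 15, C[4] = 1F

C[1]: E(K, BD) = D1; 54 ⊕ D1 = 85.
C[2]: E(K, 85) = A9; DE ⊕ A9 = 77.
C[3]: E(K, 77) = 9B; 8E ⊕ 9B = 15.
C[4]: E(K, 15) = 39; 26 ⊕ 39 = 1F.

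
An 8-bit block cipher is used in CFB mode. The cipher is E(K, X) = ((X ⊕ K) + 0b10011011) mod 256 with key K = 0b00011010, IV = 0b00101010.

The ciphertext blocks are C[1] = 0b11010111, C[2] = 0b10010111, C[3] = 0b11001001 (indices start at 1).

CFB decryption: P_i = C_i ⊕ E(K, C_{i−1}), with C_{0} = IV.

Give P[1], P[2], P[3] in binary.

P[1]: E(K, 0b00101010) = 0b11001011; 0b11010111 ⊕ 0b11001011 = 0b00011100.
P[2]: E(K, 0b11010111) = 0b01101000; 0b10010111 ⊕ 0b01101000 = 0b11111111.
P[3]: E(K, 0b10010111) = 0b00101000; 0b11001001 ⊕ 0b00101000 = 0b11100001.

P[1] = 0b00011100, P[2] = 0b11111111, P[3] = 0b11100001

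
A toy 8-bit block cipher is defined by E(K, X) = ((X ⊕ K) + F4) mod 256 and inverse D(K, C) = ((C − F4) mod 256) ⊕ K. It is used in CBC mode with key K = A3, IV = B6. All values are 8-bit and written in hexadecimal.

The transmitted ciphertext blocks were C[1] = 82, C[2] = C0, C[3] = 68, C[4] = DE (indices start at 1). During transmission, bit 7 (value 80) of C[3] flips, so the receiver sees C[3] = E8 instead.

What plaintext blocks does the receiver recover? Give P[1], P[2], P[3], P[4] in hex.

CBC decryption: P_i = D(K, C_i) ⊕ C_{i−1}, with C_{0} = IV.
Only C[3] changed, to E8. In CBC, a change in C_i garbles P_i and flips the same bit in P_{i+1}. Decrypting the received ciphertext:
P[1]: D(K, 82) = 2D; 2D ⊕ B6 = 9B.
P[2]: D(K, C0) = 6F; 6F ⊕ 82 = ED.
P[3]: D(K, E8) = 57; 57 ⊕ C0 = 97.
P[4]: D(K, DE) = 49; 49 ⊕ E8 = A1.
Blocks that differ from the original plaintext: P[3], P[4].

P[1] = 9B, P[2] = ED, P[3] = 97, P[4] = A1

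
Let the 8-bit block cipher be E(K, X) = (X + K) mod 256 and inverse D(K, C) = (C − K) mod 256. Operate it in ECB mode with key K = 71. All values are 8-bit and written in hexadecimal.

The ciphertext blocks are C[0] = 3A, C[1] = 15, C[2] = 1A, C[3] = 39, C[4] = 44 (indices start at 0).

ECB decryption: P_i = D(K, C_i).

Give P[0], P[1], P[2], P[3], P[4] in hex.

P[0] = C9, P[1] = A4, P[2] = A9, P[3] = C8, P[4] = D3

P[0]: D(K, 3A) = C9.
P[1]: D(K, 15) = A4.
P[2]: D(K, 1A) = A9.
P[3]: D(K, 39) = C8.
P[4]: D(K, 44) = D3.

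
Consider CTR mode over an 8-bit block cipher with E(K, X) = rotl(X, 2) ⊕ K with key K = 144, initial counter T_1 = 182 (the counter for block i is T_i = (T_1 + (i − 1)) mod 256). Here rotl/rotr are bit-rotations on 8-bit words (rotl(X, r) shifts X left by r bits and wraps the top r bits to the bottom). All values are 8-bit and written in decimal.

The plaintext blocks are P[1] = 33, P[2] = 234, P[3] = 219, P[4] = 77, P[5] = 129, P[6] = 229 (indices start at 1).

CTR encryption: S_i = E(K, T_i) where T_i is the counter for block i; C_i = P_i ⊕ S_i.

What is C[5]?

C[5] = 251

C[1]: T = 182, S = E(K, T) = 74; 33 ⊕ 74 = 107.
C[2]: T = 183, S = E(K, T) = 78; 234 ⊕ 78 = 164.
C[3]: T = 184, S = E(K, T) = 114; 219 ⊕ 114 = 169.
C[4]: T = 185, S = E(K, T) = 118; 77 ⊕ 118 = 59.
C[5]: T = 186, S = E(K, T) = 122; 129 ⊕ 122 = 251.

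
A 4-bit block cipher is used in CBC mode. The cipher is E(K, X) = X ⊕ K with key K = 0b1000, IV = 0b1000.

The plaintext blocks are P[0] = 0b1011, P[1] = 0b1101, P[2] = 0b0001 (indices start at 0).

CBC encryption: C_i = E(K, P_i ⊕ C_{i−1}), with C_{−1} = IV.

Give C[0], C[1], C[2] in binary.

C[0]: P[0] ⊕ 0b1000 = 0b0011; E(K, 0b0011) = 0b1011.
C[1]: P[1] ⊕ 0b1011 = 0b0110; E(K, 0b0110) = 0b1110.
C[2]: P[2] ⊕ 0b1110 = 0b1111; E(K, 0b1111) = 0b0111.

C[0] = 0b1011, C[1] = 0b1110, C[2] = 0b0111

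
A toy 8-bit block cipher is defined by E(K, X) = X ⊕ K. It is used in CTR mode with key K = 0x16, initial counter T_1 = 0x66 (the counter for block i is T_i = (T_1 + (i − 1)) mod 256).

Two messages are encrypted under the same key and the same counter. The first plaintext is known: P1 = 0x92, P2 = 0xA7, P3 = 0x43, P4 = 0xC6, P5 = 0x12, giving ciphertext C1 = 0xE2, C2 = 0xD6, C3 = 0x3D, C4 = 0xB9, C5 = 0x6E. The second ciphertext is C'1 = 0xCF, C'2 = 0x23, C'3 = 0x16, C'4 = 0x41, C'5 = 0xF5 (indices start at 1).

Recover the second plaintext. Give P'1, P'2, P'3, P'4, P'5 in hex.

In CTR with a reused counter, both messages share the same keystream S_i, so C_i ⊕ C'_i = P_i ⊕ P'_i and thus P'_i = P_i ⊕ C_i ⊕ C'_i.
P'1: 0x92 ⊕ 0xE2 ⊕ 0xCF = 0xBF.
P'2: 0xA7 ⊕ 0xD6 ⊕ 0x23 = 0x52.
P'3: 0x43 ⊕ 0x3D ⊕ 0x16 = 0x68.
P'4: 0xC6 ⊕ 0xB9 ⊕ 0x41 = 0x3E.
P'5: 0x12 ⊕ 0x6E ⊕ 0xF5 = 0x89.

P'1 = 0xBF, P'2 = 0x52, P'3 = 0x68, P'4 = 0x3E, P'5 = 0x89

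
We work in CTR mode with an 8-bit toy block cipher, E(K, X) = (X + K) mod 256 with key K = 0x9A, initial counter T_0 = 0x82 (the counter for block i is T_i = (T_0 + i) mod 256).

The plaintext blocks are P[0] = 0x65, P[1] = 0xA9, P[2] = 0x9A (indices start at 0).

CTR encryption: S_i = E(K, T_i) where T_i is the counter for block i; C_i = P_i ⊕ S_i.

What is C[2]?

C[2] = 0x84

C[0]: T = 0x82, S = E(K, T) = 0x1C; 0x65 ⊕ 0x1C = 0x79.
C[1]: T = 0x83, S = E(K, T) = 0x1D; 0xA9 ⊕ 0x1D = 0xB4.
C[2]: T = 0x84, S = E(K, T) = 0x1E; 0x9A ⊕ 0x1E = 0x84.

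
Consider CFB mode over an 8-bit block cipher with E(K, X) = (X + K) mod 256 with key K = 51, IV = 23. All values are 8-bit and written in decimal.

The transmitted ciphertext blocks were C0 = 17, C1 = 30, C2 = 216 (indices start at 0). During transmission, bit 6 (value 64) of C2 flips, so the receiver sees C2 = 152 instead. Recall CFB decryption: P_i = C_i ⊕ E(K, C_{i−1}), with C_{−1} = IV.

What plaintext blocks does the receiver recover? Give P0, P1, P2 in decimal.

Only C2 changed, to 152. In CFB, a change in C_i flips the same bit in P_i and garbles P_{i+1}. Decrypting the received ciphertext:
P0: E(K, 23) = 74; 17 ⊕ 74 = 91.
P1: E(K, 17) = 68; 30 ⊕ 68 = 90.
P2: E(K, 30) = 81; 152 ⊕ 81 = 201.
Blocks that differ from the original plaintext: P2.

P0 = 91, P1 = 90, P2 = 201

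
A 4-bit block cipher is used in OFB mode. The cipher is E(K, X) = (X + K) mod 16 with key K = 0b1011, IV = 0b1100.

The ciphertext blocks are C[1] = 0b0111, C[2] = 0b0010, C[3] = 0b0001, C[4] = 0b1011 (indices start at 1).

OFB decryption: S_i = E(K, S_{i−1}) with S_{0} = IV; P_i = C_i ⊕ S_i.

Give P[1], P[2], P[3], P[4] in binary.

P[1] = 0b0000, P[2] = 0b0000, P[3] = 0b1100, P[4] = 0b0011

P[1]: S = E(K, 0b1100) = 0b0111; 0b0111 ⊕ 0b0111 = 0b0000.
P[2]: S = E(K, 0b0111) = 0b0010; 0b0010 ⊕ 0b0010 = 0b0000.
P[3]: S = E(K, 0b0010) = 0b1101; 0b0001 ⊕ 0b1101 = 0b1100.
P[4]: S = E(K, 0b1101) = 0b1000; 0b1011 ⊕ 0b1000 = 0b0011.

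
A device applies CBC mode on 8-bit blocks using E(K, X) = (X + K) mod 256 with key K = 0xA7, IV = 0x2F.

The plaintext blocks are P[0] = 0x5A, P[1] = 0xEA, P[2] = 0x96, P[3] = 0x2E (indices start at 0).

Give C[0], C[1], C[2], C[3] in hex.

CBC encryption: C_i = E(K, P_i ⊕ C_{i−1}), with C_{−1} = IV.
C[0]: P[0] ⊕ 0x2F = 0x75; E(K, 0x75) = 0x1C.
C[1]: P[1] ⊕ 0x1C = 0xF6; E(K, 0xF6) = 0x9D.
C[2]: P[2] ⊕ 0x9D = 0x0B; E(K, 0x0B) = 0xB2.
C[3]: P[3] ⊕ 0xB2 = 0x9C; E(K, 0x9C) = 0x43.

C[0] = 0x1C, C[1] = 0x9D, C[2] = 0xB2, C[3] = 0x43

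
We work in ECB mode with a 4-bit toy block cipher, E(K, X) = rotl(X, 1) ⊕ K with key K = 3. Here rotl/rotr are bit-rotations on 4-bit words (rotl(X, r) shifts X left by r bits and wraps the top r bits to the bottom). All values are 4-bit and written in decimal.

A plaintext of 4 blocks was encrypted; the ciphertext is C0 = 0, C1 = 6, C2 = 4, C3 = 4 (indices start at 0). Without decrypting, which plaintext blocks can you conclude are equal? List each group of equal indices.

ECB encrypts each block independently with the same key, so equal ciphertext blocks imply equal plaintext blocks.
C2 = C3 = 4, so P2 = P3.

P2 = P3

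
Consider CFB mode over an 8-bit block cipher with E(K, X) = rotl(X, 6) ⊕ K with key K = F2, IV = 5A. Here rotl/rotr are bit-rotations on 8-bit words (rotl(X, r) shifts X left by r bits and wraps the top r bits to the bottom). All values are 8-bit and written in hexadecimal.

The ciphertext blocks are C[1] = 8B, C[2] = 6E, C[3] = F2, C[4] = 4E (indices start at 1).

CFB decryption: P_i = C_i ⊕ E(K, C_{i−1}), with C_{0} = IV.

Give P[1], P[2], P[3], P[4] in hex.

P[1]: E(K, 5A) = 64; 8B ⊕ 64 = EF.
P[2]: E(K, 8B) = 10; 6E ⊕ 10 = 7E.
P[3]: E(K, 6E) = 69; F2 ⊕ 69 = 9B.
P[4]: E(K, F2) = 4E; 4E ⊕ 4E = 00.

P[1] = EF, P[2] = 7E, P[3] = 9B, P[4] = 00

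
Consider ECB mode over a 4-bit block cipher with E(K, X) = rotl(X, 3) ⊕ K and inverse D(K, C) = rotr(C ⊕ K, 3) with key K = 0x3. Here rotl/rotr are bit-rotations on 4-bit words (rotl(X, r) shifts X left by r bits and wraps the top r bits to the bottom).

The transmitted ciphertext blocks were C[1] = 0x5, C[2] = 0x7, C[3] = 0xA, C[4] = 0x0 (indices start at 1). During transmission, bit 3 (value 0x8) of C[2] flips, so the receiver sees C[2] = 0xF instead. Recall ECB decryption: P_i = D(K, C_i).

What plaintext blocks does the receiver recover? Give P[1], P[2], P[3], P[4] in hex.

P[1] = 0xC, P[2] = 0x9, P[3] = 0x3, P[4] = 0x6

Only C[2] changed, to 0xF. In ECB, a change in C_i affects only P_i. Decrypting the received ciphertext:
P[1]: D(K, 0x5) = 0xC.
P[2]: D(K, 0xF) = 0x9.
P[3]: D(K, 0xA) = 0x3.
P[4]: D(K, 0x0) = 0x6.
Blocks that differ from the original plaintext: P[2].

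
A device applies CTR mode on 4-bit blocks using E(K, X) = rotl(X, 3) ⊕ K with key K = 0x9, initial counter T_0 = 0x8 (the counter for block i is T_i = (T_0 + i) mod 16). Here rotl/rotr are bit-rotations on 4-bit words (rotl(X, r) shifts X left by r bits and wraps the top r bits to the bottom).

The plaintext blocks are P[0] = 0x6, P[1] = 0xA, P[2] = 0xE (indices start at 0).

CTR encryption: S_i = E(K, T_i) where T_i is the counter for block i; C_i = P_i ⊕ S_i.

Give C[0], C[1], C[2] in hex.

C[0]: T = 0x8, S = E(K, T) = 0xD; 0x6 ⊕ 0xD = 0xB.
C[1]: T = 0x9, S = E(K, T) = 0x5; 0xA ⊕ 0x5 = 0xF.
C[2]: T = 0xA, S = E(K, T) = 0xC; 0xE ⊕ 0xC = 0x2.

C[0] = 0xB, C[1] = 0xF, C[2] = 0x2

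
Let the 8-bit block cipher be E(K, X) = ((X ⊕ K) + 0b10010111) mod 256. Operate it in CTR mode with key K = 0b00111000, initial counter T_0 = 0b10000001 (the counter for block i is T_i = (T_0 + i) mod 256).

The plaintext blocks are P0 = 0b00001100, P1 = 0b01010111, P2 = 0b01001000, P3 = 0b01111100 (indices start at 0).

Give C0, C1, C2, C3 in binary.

CTR encryption: S_i = E(K, T_i) where T_i is the counter for block i; C_i = P_i ⊕ S_i.
C0: T = 0b10000001, S = E(K, T) = 0b01010000; 0b00001100 ⊕ 0b01010000 = 0b01011100.
C1: T = 0b10000010, S = E(K, T) = 0b01010001; 0b01010111 ⊕ 0b01010001 = 0b00000110.
C2: T = 0b10000011, S = E(K, T) = 0b01010010; 0b01001000 ⊕ 0b01010010 = 0b00011010.
C3: T = 0b10000100, S = E(K, T) = 0b01010011; 0b01111100 ⊕ 0b01010011 = 0b00101111.

C0 = 0b01011100, C1 = 0b00000110, C2 = 0b00011010, C3 = 0b00101111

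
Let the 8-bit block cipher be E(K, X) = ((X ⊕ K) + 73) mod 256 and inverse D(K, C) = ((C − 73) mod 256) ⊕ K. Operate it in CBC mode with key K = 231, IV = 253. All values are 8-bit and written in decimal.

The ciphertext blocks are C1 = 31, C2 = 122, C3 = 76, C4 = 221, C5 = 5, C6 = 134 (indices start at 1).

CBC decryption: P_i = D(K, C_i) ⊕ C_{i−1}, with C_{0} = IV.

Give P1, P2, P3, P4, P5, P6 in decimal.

P1: D(K, 31) = 49; 49 ⊕ 253 = 204.
P2: D(K, 122) = 214; 214 ⊕ 31 = 201.
P3: D(K, 76) = 228; 228 ⊕ 122 = 158.
P4: D(K, 221) = 115; 115 ⊕ 76 = 63.
P5: D(K, 5) = 91; 91 ⊕ 221 = 134.
P6: D(K, 134) = 218; 218 ⊕ 5 = 223.

P1 = 204, P2 = 201, P3 = 158, P4 = 63, P5 = 134, P6 = 223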